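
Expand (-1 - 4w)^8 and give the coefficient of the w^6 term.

114688

The general term is C(8,j)·(-1)^j·(-4w)^(8-j); the w^6 term has j = 2.
C(8,2) = 28.
Coefficient = C(8,2) · (-4)^6 = 28 · 4096 = 114688.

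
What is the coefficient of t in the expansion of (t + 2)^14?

114688

The general term is C(14,j)·(t)^j·(2)^(14-j); the t^1 term has j = 1.
C(14,1) = 14.
Coefficient = C(14,1) · 2^13 = 14 · 8192 = 114688.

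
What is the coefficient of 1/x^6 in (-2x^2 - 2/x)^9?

General term: C(9,j)·(-2x^2)^j·(-2/x)^(9-j), with x-exponent 2j − 1(9−j) = 3j − 9.
Set 3j − 9 = -6: j = 1.
C(9,1) = 9; (-2)^1 = -2; (-2)^8 = 256.
Coefficient = 9 · (-2) · 256 = -4608.

-4608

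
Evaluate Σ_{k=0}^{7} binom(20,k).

1 + 20 + 190 + 1140 + 4845 + 15504 + 38760 + 77520 = 137980.

137980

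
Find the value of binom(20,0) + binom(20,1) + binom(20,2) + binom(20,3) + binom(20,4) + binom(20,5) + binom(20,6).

60460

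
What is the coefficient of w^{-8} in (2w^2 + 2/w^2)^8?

7168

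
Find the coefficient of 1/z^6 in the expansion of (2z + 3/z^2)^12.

43110144

General term: C(12,j)·(2z)^j·(3/z^2)^(12-j), with z-exponent 1j − 2(12−j) = 3j − 24.
Set 3j − 24 = -6: j = 6.
C(12,6) = 924; 2^6 = 64; 3^6 = 729.
Coefficient = 924 · 64 · 729 = 43110144.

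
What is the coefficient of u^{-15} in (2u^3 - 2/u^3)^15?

98402304

General term: C(15,j)·(2u^3)^j·(-2/u^3)^(15-j), with u-exponent 3j − 3(15−j) = 6j − 45.
Set 6j − 45 = -15: j = 5.
C(15,5) = 3003; 2^5 = 32; (-2)^10 = 1024.
Coefficient = 3003 · 32 · 1024 = 98402304.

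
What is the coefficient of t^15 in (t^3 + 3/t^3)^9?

324

General term: C(9,j)·(t^3)^j·(3/t^3)^(9-j), with t-exponent 3j − 3(9−j) = 6j − 27.
Set 6j − 27 = 15: j = 7.
C(9,7) = 36; 1^7 = 1; 3^2 = 9.
Coefficient = 36 · 1 · 9 = 324.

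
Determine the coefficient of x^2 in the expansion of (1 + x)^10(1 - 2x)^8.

Coefficient of x^2 = Σ_{j} C(10,j)·1^j·C(8,2-j)·(-2)^(2-j) for j from 0 to 2.
= 112 + (-160) + 45 = -3.

-3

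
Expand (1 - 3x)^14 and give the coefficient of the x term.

The general term is C(14,j)·(1)^j·(-3x)^(14-j); the x^1 term has j = 13.
C(14,13) = 14.
Coefficient = C(14,13) · (-3)^1 = 14 · (-3) = -42.

-42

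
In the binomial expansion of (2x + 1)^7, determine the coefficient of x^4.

The general term is C(7,j)·(2x)^j·(1)^(7-j); the x^4 term has j = 4.
C(7,4) = 35.
Coefficient = C(7,4) · 2^4 = 35 · 16 = 560.

560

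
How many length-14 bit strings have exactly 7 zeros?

3432

Choose the 7 positions: C(14,7) = 3432.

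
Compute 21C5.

C(21,5) = (21·20·19·18·17) / 5! = 2441880 / 120 = 20349.

20349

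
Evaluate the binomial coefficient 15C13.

105

C(15,13) = C(15,2) by symmetry.
C(15,2) = (15·14) / 2! = 210 / 2 = 105.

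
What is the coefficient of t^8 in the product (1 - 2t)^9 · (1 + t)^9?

Coefficient of t^8 = Σ_{j} C(9,j)·(-2)^j·C(9,8-j)·1^(8-j) for j from 0 to 8.
= 9 + (-648) + 12096 + (-84672) + 254016 + (-338688) + 193536 + (-41472) + 2304 = -3519.

-3519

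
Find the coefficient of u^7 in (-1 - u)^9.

-36

The general term is C(9,j)·(-1)^j·(-u)^(9-j); the u^7 term has j = 2.
C(9,2) = 36.
Coefficient = C(9,2) · (-1)^7 = 36 · (-1) = -36.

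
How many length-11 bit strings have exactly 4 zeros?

Choose the 4 positions: C(11,4) = 330.

330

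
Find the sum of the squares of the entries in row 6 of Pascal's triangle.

924

Σ C(6,j)² is the coefficient of x^6 in (1+x)^6(1+x)^6 = (1+x)^12, i.e. C(12,6) = 924.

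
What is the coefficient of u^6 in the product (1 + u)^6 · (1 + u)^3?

84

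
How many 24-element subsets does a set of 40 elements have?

62852101650

C(40,24) = C(40,16) by symmetry.
C(40,16) = (40·39·38·37·36·35·34·33·32·31·30·29·28·27·26·25) / 16! = 1315041316842168115200000 / 20922789888000 = 62852101650.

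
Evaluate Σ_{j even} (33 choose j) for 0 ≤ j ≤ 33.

4294967296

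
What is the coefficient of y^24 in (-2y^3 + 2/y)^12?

-901120

General term: C(12,j)·(-2y^3)^j·(2/y)^(12-j), with y-exponent 3j − 1(12−j) = 4j − 12.
Set 4j − 12 = 24: j = 9.
C(12,9) = 220; (-2)^9 = -512; 2^3 = 8.
Coefficient = 220 · (-512) · 8 = -901120.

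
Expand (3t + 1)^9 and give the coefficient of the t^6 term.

61236

The general term is C(9,j)·(3t)^j·(1)^(9-j); the t^6 term has j = 6.
C(9,6) = 84.
Coefficient = C(9,6) · 3^6 = 84 · 729 = 61236.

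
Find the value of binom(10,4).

210

C(10,4) = (10·9·8·7) / 4! = 5040 / 24 = 210.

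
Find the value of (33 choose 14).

C(33,14) = (33·32·31·30·29·28·27·26·25·24·23·22·21·20) / 14! = 71382386874839040000 / 87178291200 = 818809200.

818809200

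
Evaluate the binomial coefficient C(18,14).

3060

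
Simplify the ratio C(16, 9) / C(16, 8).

8/9

C(n,k+1)/C(n,k) = (n−k)/(k+1) = (16−8)/(8+1) = 8/9.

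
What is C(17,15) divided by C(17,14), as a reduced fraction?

C(n,k+1)/C(n,k) = (n−k)/(k+1) = (17−14)/(14+1) = 3/15 = 1/5.

1/5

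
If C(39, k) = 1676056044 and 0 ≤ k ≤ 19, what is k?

11

C(39,k) increases on 0 ≤ k ≤ 19. C(39,10) = 635745396 and C(39,11) = 1676056044, so k = 11.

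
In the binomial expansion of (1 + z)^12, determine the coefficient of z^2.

The general term is C(12,j)·(1)^j·(z)^(12-j); the z^2 term has j = 10.
C(12,10) = 66.
Coefficient = C(12,10) = 66.

66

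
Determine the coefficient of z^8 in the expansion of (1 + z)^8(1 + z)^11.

75582

Coefficient of z^8 = Σ_{j} C(8,j)·C(11,8-j) for j from 0 to 8.
= 165 + 2640 + 12936 + 25872 + 23100 + 9240 + 1540 + 88 + 1 = 75582.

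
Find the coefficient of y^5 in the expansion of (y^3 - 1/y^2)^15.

General term: C(15,j)·(y^3)^j·(-1/y^2)^(15-j), with y-exponent 3j − 2(15−j) = 5j − 30.
Set 5j − 30 = 5: j = 7.
C(15,7) = 6435; 1^7 = 1; (-1)^8 = 1.
Coefficient = 6435 · 1 · 1 = 6435.

6435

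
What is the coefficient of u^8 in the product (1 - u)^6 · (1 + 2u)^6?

-180

Coefficient of u^8 = Σ_{j} C(6,j)·(-1)^j·C(6,8-j)·2^(8-j) for j from 2 to 6.
= 960 + (-3840) + 3600 + (-960) + 60 = -180.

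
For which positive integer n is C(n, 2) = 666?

37

n(n−1)/2 = 666 ⇒ n(n−1) = 1332. Since 37·36 = 1332, n = 37.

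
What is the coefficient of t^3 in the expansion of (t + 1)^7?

35

The general term is C(7,j)·(t)^j·(1)^(7-j); the t^3 term has j = 3.
C(7,3) = 35.
Coefficient = C(7,3) = 35.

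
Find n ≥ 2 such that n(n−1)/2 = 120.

16

n(n−1)/2 = 120 ⇒ n(n−1) = 240. Since 16·15 = 240, n = 16.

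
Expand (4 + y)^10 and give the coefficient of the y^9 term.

The general term is C(10,j)·(4)^j·(y)^(10-j); the y^9 term has j = 1.
C(10,1) = 10.
Coefficient = C(10,1) · 4^1 = 10 · 4 = 40.

40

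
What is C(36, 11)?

600805296

C(36,11) = (36·35·34·33·32·31·30·29·28·27·26) / 11! = 23982224839372800 / 39916800 = 600805296.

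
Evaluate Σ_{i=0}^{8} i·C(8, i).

1024

Since i·C(8,i) = 8·C(7,i−1), the sum is 8·2^7 = 8·128 = 1024.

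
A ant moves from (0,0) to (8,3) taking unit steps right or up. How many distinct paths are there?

165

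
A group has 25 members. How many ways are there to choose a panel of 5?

This is C(25,5) = 53130.

53130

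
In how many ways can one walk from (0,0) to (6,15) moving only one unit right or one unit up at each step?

54264

Each path is a sequence of 21 steps with 6 rights: C(21,6) = 54264.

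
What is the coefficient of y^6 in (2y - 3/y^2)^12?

608256

General term: C(12,j)·(2y)^j·(-3/y^2)^(12-j), with y-exponent 1j − 2(12−j) = 3j − 24.
Set 3j − 24 = 6: j = 10.
C(12,10) = 66; 2^10 = 1024; (-3)^2 = 9.
Coefficient = 66 · 1024 · 9 = 608256.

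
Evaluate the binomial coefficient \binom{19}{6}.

C(19,6) = (19·18·17·16·15·14) / 6! = 19535040 / 720 = 27132.

27132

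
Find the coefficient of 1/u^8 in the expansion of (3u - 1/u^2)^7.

-189

General term: C(7,j)·(3u)^j·(-1/u^2)^(7-j), with u-exponent 1j − 2(7−j) = 3j − 14.
Set 3j − 14 = -8: j = 2.
C(7,2) = 21; 3^2 = 9; (-1)^5 = -1.
Coefficient = 21 · 9 · (-1) = -189.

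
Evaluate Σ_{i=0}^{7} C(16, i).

26333

1 + 16 + 120 + 560 + 1820 + 4368 + 8008 + 11440 = 26333.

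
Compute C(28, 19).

C(28,19) = C(28,9) by symmetry.
C(28,9) = (28·27·26·25·24·23·22·21·20) / 9! = 2506375872000 / 362880 = 6906900.

6906900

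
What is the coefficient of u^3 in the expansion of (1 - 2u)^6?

The general term is C(6,j)·(1)^j·(-2u)^(6-j); the u^3 term has j = 3.
C(6,3) = 20.
Coefficient = C(6,3) · (-2)^3 = 20 · (-8) = -160.

-160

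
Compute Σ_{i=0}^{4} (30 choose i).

1 + 30 + 435 + 4060 + 27405 = 31931.

31931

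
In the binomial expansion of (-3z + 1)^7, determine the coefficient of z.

-21

The general term is C(7,j)·(-3z)^j·(1)^(7-j); the z^1 term has j = 1.
C(7,1) = 7.
Coefficient = C(7,1) · (-3)^1 = 7 · (-3) = -21.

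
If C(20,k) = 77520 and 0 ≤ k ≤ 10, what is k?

7

C(20,k) increases on 0 ≤ k ≤ 10. C(20,6) = 38760 and C(20,7) = 77520, so k = 7.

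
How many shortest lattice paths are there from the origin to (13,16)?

67863915

Each path is a sequence of 29 steps with 13 rights: C(29,13) = 67863915.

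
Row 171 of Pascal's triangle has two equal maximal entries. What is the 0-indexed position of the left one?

For odd n = 171, C(171,r) peaks at r = (n−1)/2 and (n+1)/2; the lower is 85.

85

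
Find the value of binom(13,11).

C(13,11) = C(13,2) by symmetry.
C(13,2) = (13·12) / 2! = 156 / 2 = 78.

78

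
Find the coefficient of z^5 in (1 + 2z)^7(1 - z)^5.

Coefficient of z^5 = Σ_{j} C(7,j)·2^j·C(5,5-j)·(-1)^(5-j) for j from 0 to 5.
= (-1) + 70 + (-840) + 2800 + (-2800) + 672 = -99.

-99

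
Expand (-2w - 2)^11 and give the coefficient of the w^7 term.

-675840

The general term is C(11,j)·(-2w)^j·(-2)^(11-j); the w^7 term has j = 7.
C(11,7) = 330.
Coefficient = C(11,7) · (-2)^7 · (-2)^4 = 330 · (-128) · 16 = -675840.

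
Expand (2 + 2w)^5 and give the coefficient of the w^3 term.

320

The general term is C(5,j)·(2)^j·(2w)^(5-j); the w^3 term has j = 2.
C(5,2) = 10.
Coefficient = C(5,2) · 2^2 · 2^3 = 10 · 4 · 8 = 320.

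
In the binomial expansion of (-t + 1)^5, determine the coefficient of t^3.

-10

The general term is C(5,j)·(-t)^j·(1)^(5-j); the t^3 term has j = 3.
C(5,3) = 10.
Coefficient = C(5,3) · (-1)^3 = 10 · (-1) = -10.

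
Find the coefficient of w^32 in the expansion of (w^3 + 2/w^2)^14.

364

General term: C(14,j)·(w^3)^j·(2/w^2)^(14-j), with w-exponent 3j − 2(14−j) = 5j − 28.
Set 5j − 28 = 32: j = 12.
C(14,12) = 91; 1^12 = 1; 2^2 = 4.
Coefficient = 91 · 1 · 4 = 364.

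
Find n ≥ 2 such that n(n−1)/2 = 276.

24

n(n−1)/2 = 276 ⇒ n(n−1) = 552. Since 24·23 = 552, n = 24.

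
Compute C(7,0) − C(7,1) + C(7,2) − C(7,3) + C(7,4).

15

The partial alternating sum Σ_{k=0}^{4} (−1)^k C(7,k) = (−1)^4 C(6,4) = 15.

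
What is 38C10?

472733756

C(38,10) = (38·37·36·35·34·33·32·31·30·29) / 10! = 1715456253772800 / 3628800 = 472733756.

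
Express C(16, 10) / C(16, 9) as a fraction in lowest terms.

7/10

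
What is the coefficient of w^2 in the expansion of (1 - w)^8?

28

The general term is C(8,j)·(1)^j·(-w)^(8-j); the w^2 term has j = 6.
C(8,6) = 28.
Coefficient = C(8,6) = 28.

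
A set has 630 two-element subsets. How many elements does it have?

n(n−1)/2 = 630 ⇒ n(n−1) = 1260. Since 36·35 = 1260, n = 36.

36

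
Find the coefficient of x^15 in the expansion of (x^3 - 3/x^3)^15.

General term: C(15,j)·(x^3)^j·(-3/x^3)^(15-j), with x-exponent 3j − 3(15−j) = 6j − 45.
Set 6j − 45 = 15: j = 10.
C(15,10) = 3003; 1^10 = 1; (-3)^5 = -243.
Coefficient = 3003 · 1 · (-243) = -729729.

-729729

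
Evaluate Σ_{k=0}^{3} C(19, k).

1160

1 + 19 + 171 + 969 = 1160.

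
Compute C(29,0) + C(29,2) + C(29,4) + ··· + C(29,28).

268435456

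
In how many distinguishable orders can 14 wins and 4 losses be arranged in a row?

Choose positions for the wins: C(18,14) = 3060.

3060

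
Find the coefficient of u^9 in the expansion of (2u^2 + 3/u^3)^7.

General term: C(7,j)·(2u^2)^j·(3/u^3)^(7-j), with u-exponent 2j − 3(7−j) = 5j − 21.
Set 5j − 21 = 9: j = 6.
C(7,6) = 7; 2^6 = 64; 3^1 = 3.
Coefficient = 7 · 64 · 3 = 1344.

1344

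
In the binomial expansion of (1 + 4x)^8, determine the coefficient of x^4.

The general term is C(8,j)·(1)^j·(4x)^(8-j); the x^4 term has j = 4.
C(8,4) = 70.
Coefficient = C(8,4) · 4^4 = 70 · 256 = 17920.

17920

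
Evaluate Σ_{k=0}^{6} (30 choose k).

1 + 30 + 435 + 4060 + 27405 + 142506 + 593775 = 768212.

768212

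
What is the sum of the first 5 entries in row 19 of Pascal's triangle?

1 + 19 + 171 + 969 + 3876 = 5036.

5036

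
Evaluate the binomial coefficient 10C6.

C(10,6) = C(10,4) by symmetry.
C(10,4) = (10·9·8·7) / 4! = 5040 / 24 = 210.

210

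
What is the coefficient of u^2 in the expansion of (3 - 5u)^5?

6750

The general term is C(5,j)·(3)^j·(-5u)^(5-j); the u^2 term has j = 3.
C(5,3) = 10.
Coefficient = C(5,3) · 3^3 · (-5)^2 = 10 · 27 · 25 = 6750.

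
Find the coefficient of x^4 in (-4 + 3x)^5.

-1620

The general term is C(5,j)·(-4)^j·(3x)^(5-j); the x^4 term has j = 1.
C(5,1) = 5.
Coefficient = C(5,1) · (-4)^1 · 3^4 = 5 · (-4) · 81 = -1620.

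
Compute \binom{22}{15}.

C(22,15) = C(22,7) by symmetry.
C(22,7) = (22·21·20·19·18·17·16) / 7! = 859541760 / 5040 = 170544.

170544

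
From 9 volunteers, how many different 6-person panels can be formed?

This is C(9,6) = 84.

84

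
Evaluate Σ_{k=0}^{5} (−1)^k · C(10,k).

-126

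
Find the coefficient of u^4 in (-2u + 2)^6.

960

The general term is C(6,j)·(-2u)^j·(2)^(6-j); the u^4 term has j = 4.
C(6,4) = 15.
Coefficient = C(6,4) · (-2)^4 · 2^2 = 15 · 16 · 4 = 960.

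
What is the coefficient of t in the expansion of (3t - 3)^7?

The general term is C(7,j)·(3t)^j·(-3)^(7-j); the t^1 term has j = 1.
C(7,1) = 7.
Coefficient = C(7,1) · 3^1 · (-3)^6 = 7 · 3 · 729 = 15309.

15309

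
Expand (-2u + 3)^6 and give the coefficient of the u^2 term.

The general term is C(6,j)·(-2u)^j·(3)^(6-j); the u^2 term has j = 2.
C(6,2) = 15.
Coefficient = C(6,2) · (-2)^2 · 3^4 = 15 · 4 · 81 = 4860.

4860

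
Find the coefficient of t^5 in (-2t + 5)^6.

-960

The general term is C(6,j)·(-2t)^j·(5)^(6-j); the t^5 term has j = 5.
C(6,5) = 6.
Coefficient = C(6,5) · (-2)^5 · 5^1 = 6 · (-32) · 5 = -960.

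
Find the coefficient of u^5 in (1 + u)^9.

126

The general term is C(9,j)·(1)^j·(u)^(9-j); the u^5 term has j = 4.
C(9,4) = 126.
Coefficient = C(9,4) = 126.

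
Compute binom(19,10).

C(19,10) = C(19,9) by symmetry.
C(19,9) = (19·18·17·16·15·14·13·12·11) / 9! = 33522128640 / 362880 = 92378.

92378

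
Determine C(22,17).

C(22,17) = C(22,5) by symmetry.
C(22,5) = (22·21·20·19·18) / 5! = 3160080 / 120 = 26334.

26334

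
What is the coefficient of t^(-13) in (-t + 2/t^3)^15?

823680

General term: C(15,j)·(-t)^j·(2/t^3)^(15-j), with t-exponent 1j − 3(15−j) = 4j − 45.
Set 4j − 45 = -13: j = 8.
C(15,8) = 6435; (-1)^8 = 1; 2^7 = 128.
Coefficient = 6435 · 1 · 128 = 823680.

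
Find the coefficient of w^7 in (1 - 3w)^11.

The general term is C(11,j)·(1)^j·(-3w)^(11-j); the w^7 term has j = 4.
C(11,4) = 330.
Coefficient = C(11,4) · (-3)^7 = 330 · (-2187) = -721710.

-721710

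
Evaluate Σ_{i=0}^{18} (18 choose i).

262144

The entries of row 18 sum to 2^18 = 262144.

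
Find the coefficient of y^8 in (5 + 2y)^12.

The general term is C(12,j)·(5)^j·(2y)^(12-j); the y^8 term has j = 4.
C(12,4) = 495.
Coefficient = C(12,4) · 5^4 · 2^8 = 495 · 625 · 256 = 79200000.

79200000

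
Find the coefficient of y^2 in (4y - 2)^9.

The general term is C(9,j)·(4y)^j·(-2)^(9-j); the y^2 term has j = 2.
C(9,2) = 36.
Coefficient = C(9,2) · 4^2 · (-2)^7 = 36 · 16 · (-128) = -73728.

-73728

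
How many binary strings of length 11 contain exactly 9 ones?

55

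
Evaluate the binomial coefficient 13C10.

286

C(13,10) = C(13,3) by symmetry.
C(13,3) = (13·12·11) / 3! = 1716 / 6 = 286.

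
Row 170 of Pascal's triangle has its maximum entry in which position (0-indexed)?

85

C(170,m) is maximized at m = 170/2 = 85.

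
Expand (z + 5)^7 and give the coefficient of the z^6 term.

35

The general term is C(7,j)·(z)^j·(5)^(7-j); the z^6 term has j = 6.
C(7,6) = 7.
Coefficient = C(7,6) · 5^1 = 7 · 5 = 35.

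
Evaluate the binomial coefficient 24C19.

C(24,19) = C(24,5) by symmetry.
C(24,5) = (24·23·22·21·20) / 5! = 5100480 / 120 = 42504.

42504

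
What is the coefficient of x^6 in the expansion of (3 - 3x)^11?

81841914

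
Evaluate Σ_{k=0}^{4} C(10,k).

1 + 10 + 45 + 120 + 210 = 386.

386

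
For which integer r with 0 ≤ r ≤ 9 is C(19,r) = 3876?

4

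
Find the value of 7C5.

21

C(7,5) = C(7,2) by symmetry.
C(7,2) = (7·6) / 2! = 42 / 2 = 21.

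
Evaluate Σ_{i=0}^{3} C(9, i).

1 + 9 + 36 + 84 = 130.

130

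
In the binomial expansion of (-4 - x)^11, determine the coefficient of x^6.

-473088

The general term is C(11,j)·(-4)^j·(-x)^(11-j); the x^6 term has j = 5.
C(11,5) = 462.
Coefficient = C(11,5) · (-4)^5 = 462 · (-1024) = -473088.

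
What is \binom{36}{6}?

C(36,6) = (36·35·34·33·32·31) / 6! = 1402410240 / 720 = 1947792.

1947792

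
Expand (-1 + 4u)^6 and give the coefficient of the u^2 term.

The general term is C(6,j)·(-1)^j·(4u)^(6-j); the u^2 term has j = 4.
C(6,4) = 15.
Coefficient = C(6,4) · 4^2 = 15 · 16 = 240.

240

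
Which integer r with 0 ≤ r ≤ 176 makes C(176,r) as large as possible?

C(176,r) is maximized at r = 176/2 = 88.

88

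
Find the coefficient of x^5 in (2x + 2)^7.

The general term is C(7,j)·(2x)^j·(2)^(7-j); the x^5 term has j = 5.
C(7,5) = 21.
Coefficient = C(7,5) · 2^5 · 2^2 = 21 · 32 · 4 = 2688.

2688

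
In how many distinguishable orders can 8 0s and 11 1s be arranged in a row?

75582

Choose positions for the 0s: C(19,8) = 75582.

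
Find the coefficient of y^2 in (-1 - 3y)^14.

819

The general term is C(14,j)·(-1)^j·(-3y)^(14-j); the y^2 term has j = 12.
C(14,12) = 91.
Coefficient = C(14,12) · (-3)^2 = 91 · 9 = 819.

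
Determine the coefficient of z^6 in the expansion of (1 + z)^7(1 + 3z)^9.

Coefficient of z^6 = Σ_{j} C(7,j)·1^j·C(9,6-j)·3^(6-j) for j from 0 to 6.
= 61236 + 214326 + 214326 + 79380 + 11340 + 567 + 7 = 581182.

581182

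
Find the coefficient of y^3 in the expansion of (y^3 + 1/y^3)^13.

General term: C(13,j)·(y^3)^j·(1/y^3)^(13-j), with y-exponent 3j − 3(13−j) = 6j − 39.
Set 6j − 39 = 3: j = 7.
C(13,7) = 1716; 1^7 = 1; 1^6 = 1.
Coefficient = 1716 · 1 · 1 = 1716.

1716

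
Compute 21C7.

116280

C(21,7) = (21·20·19·18·17·16·15) / 7! = 586051200 / 5040 = 116280.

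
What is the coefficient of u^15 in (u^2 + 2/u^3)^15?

General term: C(15,j)·(u^2)^j·(2/u^3)^(15-j), with u-exponent 2j − 3(15−j) = 5j − 45.
Set 5j − 45 = 15: j = 12.
C(15,12) = 455; 1^12 = 1; 2^3 = 8.
Coefficient = 455 · 1 · 8 = 3640.

3640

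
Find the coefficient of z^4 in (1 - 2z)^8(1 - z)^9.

Coefficient of z^4 = Σ_{j} C(8,j)·(-2)^j·C(9,4-j)·(-1)^(4-j) for j from 0 to 4.
= 126 + 1344 + 4032 + 4032 + 1120 = 10654.

10654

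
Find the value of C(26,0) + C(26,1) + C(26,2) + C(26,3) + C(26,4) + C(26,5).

83682

1 + 26 + 325 + 2600 + 14950 + 65780 = 83682.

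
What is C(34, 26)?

C(34,26) = C(34,8) by symmetry.
C(34,8) = (34·33·32·31·30·29·28·27) / 8! = 732058145280 / 40320 = 18156204.

18156204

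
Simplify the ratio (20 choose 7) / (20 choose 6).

C(n,k+1)/C(n,k) = (n−k)/(k+1) = (20−6)/(6+1) = 14/7 = 2.

2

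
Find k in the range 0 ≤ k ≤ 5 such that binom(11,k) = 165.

C(11,k) increases on 0 ≤ k ≤ 5. C(11,2) = 55 and C(11,3) = 165, so k = 3.

3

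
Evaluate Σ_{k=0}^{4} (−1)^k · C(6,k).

The partial alternating sum Σ_{k=0}^{4} (−1)^k C(6,k) = (−1)^4 C(5,4) = 5.

5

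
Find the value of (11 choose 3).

C(11,3) = (11·10·9) / 3! = 990 / 6 = 165.

165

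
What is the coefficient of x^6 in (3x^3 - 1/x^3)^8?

-13608

General term: C(8,j)·(3x^3)^j·(-1/x^3)^(8-j), with x-exponent 3j − 3(8−j) = 6j − 24.
Set 6j − 24 = 6: j = 5.
C(8,5) = 56; 3^5 = 243; (-1)^3 = -1.
Coefficient = 56 · 243 · (-1) = -13608.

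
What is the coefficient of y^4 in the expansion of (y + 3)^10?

153090

The general term is C(10,j)·(y)^j·(3)^(10-j); the y^4 term has j = 4.
C(10,4) = 210.
Coefficient = C(10,4) · 3^6 = 210 · 729 = 153090.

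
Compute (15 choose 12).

455

C(15,12) = C(15,3) by symmetry.
C(15,3) = (15·14·13) / 3! = 2730 / 6 = 455.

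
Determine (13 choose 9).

715

C(13,9) = C(13,4) by symmetry.
C(13,4) = (13·12·11·10) / 4! = 17160 / 24 = 715.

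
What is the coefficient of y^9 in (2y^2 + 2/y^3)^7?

896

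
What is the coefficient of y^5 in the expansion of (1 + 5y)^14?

The general term is C(14,j)·(1)^j·(5y)^(14-j); the y^5 term has j = 9.
C(14,9) = 2002.
Coefficient = C(14,9) · 5^5 = 2002 · 3125 = 6256250.

6256250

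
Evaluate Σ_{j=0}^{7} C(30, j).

1 + 30 + 435 + 4060 + 27405 + 142506 + 593775 + 2035800 = 2804012.

2804012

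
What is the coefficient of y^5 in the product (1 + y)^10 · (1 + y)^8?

8568

(1 + y)^10(1 + y)^8 = (1 + y)^18, so the coefficient of y^5 is C(18,5)·1^5 = 8568·1 = 8568.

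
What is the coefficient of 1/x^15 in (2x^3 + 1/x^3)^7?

14

General term: C(7,j)·(2x^3)^j·(1/x^3)^(7-j), with x-exponent 3j − 3(7−j) = 6j − 21.
Set 6j − 21 = -15: j = 1.
C(7,1) = 7; 2^1 = 2; 1^6 = 1.
Coefficient = 7 · 2 · 1 = 14.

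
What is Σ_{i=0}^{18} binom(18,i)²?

By Vandermonde's identity, Σ C(18,i)² = C(36,18) = 9075135300.

9075135300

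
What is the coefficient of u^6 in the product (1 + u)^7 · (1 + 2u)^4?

2471

Coefficient of u^6 = Σ_{j} C(7,j)·1^j·C(4,6-j)·2^(6-j) for j from 2 to 6.
= 336 + 1120 + 840 + 168 + 7 = 2471.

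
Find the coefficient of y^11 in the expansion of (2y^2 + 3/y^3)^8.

3072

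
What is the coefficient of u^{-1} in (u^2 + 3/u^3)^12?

192456

General term: C(12,j)·(u^2)^j·(3/u^3)^(12-j), with u-exponent 2j − 3(12−j) = 5j − 36.
Set 5j − 36 = -1: j = 7.
C(12,7) = 792; 1^7 = 1; 3^5 = 243.
Coefficient = 792 · 1 · 243 = 192456.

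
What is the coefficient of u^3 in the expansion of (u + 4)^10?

1966080

The general term is C(10,j)·(u)^j·(4)^(10-j); the u^3 term has j = 3.
C(10,3) = 120.
Coefficient = C(10,3) · 4^7 = 120 · 16384 = 1966080.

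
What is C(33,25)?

13884156

C(33,25) = C(33,8) by symmetry.
C(33,8) = (33·32·31·30·29·28·27·26) / 8! = 559809169920 / 40320 = 13884156.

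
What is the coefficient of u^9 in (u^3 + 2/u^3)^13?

41184

General term: C(13,j)·(u^3)^j·(2/u^3)^(13-j), with u-exponent 3j − 3(13−j) = 6j − 39.
Set 6j − 39 = 9: j = 8.
C(13,8) = 1287; 1^8 = 1; 2^5 = 32.
Coefficient = 1287 · 1 · 32 = 41184.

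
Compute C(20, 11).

C(20,11) = C(20,9) by symmetry.
C(20,9) = (20·19·18·17·16·15·14·13·12) / 9! = 60949324800 / 362880 = 167960.

167960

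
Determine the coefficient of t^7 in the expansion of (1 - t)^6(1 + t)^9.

-45

Coefficient of t^7 = Σ_{j} C(6,j)·(-1)^j·C(9,7-j)·1^(7-j) for j from 0 to 6.
= 36 + (-504) + 1890 + (-2520) + 1260 + (-216) + 9 = -45.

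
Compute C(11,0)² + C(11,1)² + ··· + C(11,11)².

705432

By Vandermonde's identity, Σ C(11,j)² = C(22,11) = 705432.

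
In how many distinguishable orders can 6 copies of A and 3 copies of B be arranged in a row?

84

Choose positions for the A's: C(9,6) = 84.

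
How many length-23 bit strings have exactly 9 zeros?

817190

Choose the 9 positions: C(23,9) = 817190.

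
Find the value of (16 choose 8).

C(16,8) = (16·15·14·13·12·11·10·9) / 8! = 518918400 / 40320 = 12870.

12870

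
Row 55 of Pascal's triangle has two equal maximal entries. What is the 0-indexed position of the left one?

For odd n = 55, C(55,i) peaks at i = (n−1)/2 and (n+1)/2; the lower is 27.

27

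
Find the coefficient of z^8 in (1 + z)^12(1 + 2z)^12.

Coefficient of z^8 = Σ_{j} C(12,j)·1^j·C(12,8-j)·2^(8-j) for j from 0 to 8.
= 126720 + 1216512 + 3902976 + 5575680 + 3920400 + 1393920 + 243936 + 19008 + 495 = 16399647.

16399647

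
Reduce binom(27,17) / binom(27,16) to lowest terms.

11/17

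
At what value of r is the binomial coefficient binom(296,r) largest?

148

C(296,r) is maximized at r = 296/2 = 148.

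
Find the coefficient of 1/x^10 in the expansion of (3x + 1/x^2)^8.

General term: C(8,j)·(3x)^j·(1/x^2)^(8-j), with x-exponent 1j − 2(8−j) = 3j − 16.
Set 3j − 16 = -10: j = 2.
C(8,2) = 28; 3^2 = 9; 1^6 = 1.
Coefficient = 28 · 9 · 1 = 252.

252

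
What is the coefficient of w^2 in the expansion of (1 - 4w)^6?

The general term is C(6,j)·(1)^j·(-4w)^(6-j); the w^2 term has j = 4.
C(6,4) = 15.
Coefficient = C(6,4) · (-4)^2 = 15 · 16 = 240.

240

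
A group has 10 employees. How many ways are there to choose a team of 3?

This is C(10,3) = 120.

120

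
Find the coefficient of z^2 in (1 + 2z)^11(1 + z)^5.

Coefficient of z^2 = Σ_{j} C(11,j)·2^j·C(5,2-j)·1^(2-j) for j from 0 to 2.
= 10 + 110 + 220 = 340.

340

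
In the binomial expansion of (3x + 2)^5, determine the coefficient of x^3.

The general term is C(5,j)·(3x)^j·(2)^(5-j); the x^3 term has j = 3.
C(5,3) = 10.
Coefficient = C(5,3) · 3^3 · 2^2 = 10 · 27 · 4 = 1080.

1080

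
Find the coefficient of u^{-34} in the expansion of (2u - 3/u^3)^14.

193444524

General term: C(14,j)·(2u)^j·(-3/u^3)^(14-j), with u-exponent 1j − 3(14−j) = 4j − 42.
Set 4j − 42 = -34: j = 2.
C(14,2) = 91; 2^2 = 4; (-3)^12 = 531441.
Coefficient = 91 · 4 · 531441 = 193444524.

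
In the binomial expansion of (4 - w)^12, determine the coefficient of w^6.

3784704

The general term is C(12,j)·(4)^j·(-w)^(12-j); the w^6 term has j = 6.
C(12,6) = 924.
Coefficient = C(12,6) · 4^6 = 924 · 4096 = 3784704.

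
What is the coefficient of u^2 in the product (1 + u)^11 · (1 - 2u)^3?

1

Coefficient of u^2 = Σ_{j} C(11,j)·1^j·C(3,2-j)·(-2)^(2-j) for j from 0 to 2.
= 12 + (-66) + 55 = 1.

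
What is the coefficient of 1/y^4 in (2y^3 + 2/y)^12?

270336

General term: C(12,j)·(2y^3)^j·(2/y)^(12-j), with y-exponent 3j − 1(12−j) = 4j − 12.
Set 4j − 12 = -4: j = 2.
C(12,2) = 66; 2^2 = 4; 2^10 = 1024.
Coefficient = 66 · 4 · 1024 = 270336.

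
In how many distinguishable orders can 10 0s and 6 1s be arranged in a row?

Choose positions for the 0s: C(16,10) = 8008.

8008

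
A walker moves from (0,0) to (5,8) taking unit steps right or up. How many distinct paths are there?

1287

Each path is a sequence of 13 steps with 5 rights: C(13,5) = 1287.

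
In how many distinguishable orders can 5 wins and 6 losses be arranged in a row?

Choose positions for the wins: C(11,5) = 462.

462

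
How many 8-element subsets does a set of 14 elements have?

3003

C(14,8) = C(14,6) by symmetry.
C(14,6) = (14·13·12·11·10·9) / 6! = 2162160 / 720 = 3003.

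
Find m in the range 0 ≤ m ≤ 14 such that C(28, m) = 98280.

5

C(28,m) increases on 0 ≤ m ≤ 14. C(28,4) = 20475 and C(28,5) = 98280, so m = 5.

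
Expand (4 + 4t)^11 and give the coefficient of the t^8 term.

The general term is C(11,j)·(4)^j·(4t)^(11-j); the t^8 term has j = 3.
C(11,3) = 165.
Coefficient = C(11,3) · 4^3 · 4^8 = 165 · 64 · 65536 = 692060160.

692060160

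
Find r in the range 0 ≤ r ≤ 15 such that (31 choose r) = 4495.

3

C(31,r) increases on 0 ≤ r ≤ 15. C(31,2) = 465 and C(31,3) = 4495, so r = 3.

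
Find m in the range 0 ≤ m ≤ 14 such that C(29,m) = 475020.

6

C(29,m) increases on 0 ≤ m ≤ 14. C(29,5) = 118755 and C(29,6) = 475020, so m = 6.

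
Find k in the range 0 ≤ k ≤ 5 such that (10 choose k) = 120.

C(10,k) increases on 0 ≤ k ≤ 5. C(10,2) = 45 and C(10,3) = 120, so k = 3.

3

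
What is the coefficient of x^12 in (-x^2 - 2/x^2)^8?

16

General term: C(8,j)·(-x^2)^j·(-2/x^2)^(8-j), with x-exponent 2j − 2(8−j) = 4j − 16.
Set 4j − 16 = 12: j = 7.
C(8,7) = 8; (-1)^7 = -1; (-2)^1 = -2.
Coefficient = 8 · (-1) · (-2) = 16.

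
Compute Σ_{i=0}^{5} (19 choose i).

16664

1 + 19 + 171 + 969 + 3876 + 11628 = 16664.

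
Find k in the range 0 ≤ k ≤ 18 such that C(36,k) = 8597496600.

17

C(36,k) increases on 0 ≤ k ≤ 18. C(36,16) = 7307872110 and C(36,17) = 8597496600, so k = 17.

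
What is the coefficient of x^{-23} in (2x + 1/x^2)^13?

General term: C(13,j)·(2x)^j·(1/x^2)^(13-j), with x-exponent 1j − 2(13−j) = 3j − 26.
Set 3j − 26 = -23: j = 1.
C(13,1) = 13; 2^1 = 2; 1^12 = 1.
Coefficient = 13 · 2 · 1 = 26.

26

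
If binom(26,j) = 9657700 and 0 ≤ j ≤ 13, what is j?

12

C(26,j) increases on 0 ≤ j ≤ 13. C(26,11) = 7726160 and C(26,12) = 9657700, so j = 12.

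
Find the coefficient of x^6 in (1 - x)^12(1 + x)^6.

116

Coefficient of x^6 = Σ_{j} C(12,j)·(-1)^j·C(6,6-j)·1^(6-j) for j from 0 to 6.
= 1 + (-72) + 990 + (-4400) + 7425 + (-4752) + 924 = 116.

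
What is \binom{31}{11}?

C(31,11) = (31·30·29·28·27·26·25·24·23·22·21) / 11! = 3379847863392000 / 39916800 = 84672315.

84672315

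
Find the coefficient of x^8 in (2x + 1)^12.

126720

The general term is C(12,j)·(2x)^j·(1)^(12-j); the x^8 term has j = 8.
C(12,8) = 495.
Coefficient = C(12,8) · 2^8 = 495 · 256 = 126720.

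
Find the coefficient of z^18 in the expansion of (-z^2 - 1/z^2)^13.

-78

General term: C(13,j)·(-z^2)^j·(-1/z^2)^(13-j), with z-exponent 2j − 2(13−j) = 4j − 26.
Set 4j − 26 = 18: j = 11.
C(13,11) = 78; (-1)^11 = -1; (-1)^2 = 1.
Coefficient = 78 · (-1) · 1 = -78.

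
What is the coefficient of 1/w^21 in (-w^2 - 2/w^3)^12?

General term: C(12,j)·(-w^2)^j·(-2/w^3)^(12-j), with w-exponent 2j − 3(12−j) = 5j − 36.
Set 5j − 36 = -21: j = 3.
C(12,3) = 220; (-1)^3 = -1; (-2)^9 = -512.
Coefficient = 220 · (-1) · (-512) = 112640.

112640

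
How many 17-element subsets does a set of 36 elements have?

8597496600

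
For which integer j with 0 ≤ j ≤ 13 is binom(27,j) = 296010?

6

C(27,j) increases on 0 ≤ j ≤ 13. C(27,5) = 80730 and C(27,6) = 296010, so j = 6.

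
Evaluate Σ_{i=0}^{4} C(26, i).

1 + 26 + 325 + 2600 + 14950 = 17902.

17902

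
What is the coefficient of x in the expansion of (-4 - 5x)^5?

The general term is C(5,j)·(-4)^j·(-5x)^(5-j); the x^1 term has j = 4.
C(5,4) = 5.
Coefficient = C(5,4) · (-4)^4 · (-5)^1 = 5 · 256 · (-5) = -6400.

-6400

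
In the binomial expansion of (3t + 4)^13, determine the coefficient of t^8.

8646663168

The general term is C(13,j)·(3t)^j·(4)^(13-j); the t^8 term has j = 8.
C(13,8) = 1287.
Coefficient = C(13,8) · 3^8 · 4^5 = 1287 · 6561 · 1024 = 8646663168.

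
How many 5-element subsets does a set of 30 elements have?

142506

C(30,5) = (30·29·28·27·26) / 5! = 17100720 / 120 = 142506.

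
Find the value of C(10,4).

210

C(10,4) = (10·9·8·7) / 4! = 5040 / 24 = 210.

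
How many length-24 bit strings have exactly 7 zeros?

346104

Choose the 7 positions: C(24,7) = 346104.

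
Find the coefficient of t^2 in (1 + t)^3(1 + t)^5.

(1 + t)^3(1 + t)^5 = (1 + t)^8, so the coefficient of t^2 is C(8,2)·1^2 = 28·1 = 28.

28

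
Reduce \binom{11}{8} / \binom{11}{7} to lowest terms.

C(n,k+1)/C(n,k) = (n−k)/(k+1) = (11−7)/(7+1) = 4/8 = 1/2.

1/2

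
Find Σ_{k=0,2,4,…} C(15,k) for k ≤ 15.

16384

Even-k terms of row 15 sum to 2^14 = 16384.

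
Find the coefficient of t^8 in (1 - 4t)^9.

589824

The general term is C(9,j)·(1)^j·(-4t)^(9-j); the t^8 term has j = 1.
C(9,1) = 9.
Coefficient = C(9,1) · (-4)^8 = 9 · 65536 = 589824.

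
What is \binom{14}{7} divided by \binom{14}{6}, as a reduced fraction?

8/7

C(n,k+1)/C(n,k) = (n−k)/(k+1) = (14−6)/(6+1) = 8/7.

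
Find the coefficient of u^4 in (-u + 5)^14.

The general term is C(14,j)·(-u)^j·(5)^(14-j); the u^4 term has j = 4.
C(14,4) = 1001.
Coefficient = C(14,4) · 5^10 = 1001 · 9765625 = 9775390625.

9775390625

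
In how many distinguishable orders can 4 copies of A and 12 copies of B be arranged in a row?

Choose positions for the A's: C(16,4) = 1820.

1820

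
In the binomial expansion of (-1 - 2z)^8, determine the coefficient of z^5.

The general term is C(8,j)·(-1)^j·(-2z)^(8-j); the z^5 term has j = 3.
C(8,3) = 56.
Coefficient = C(8,3) · (-1)^3 · (-2)^5 = 56 · (-1) · (-32) = 1792.

1792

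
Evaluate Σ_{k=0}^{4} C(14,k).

1471

1 + 14 + 91 + 364 + 1001 = 1471.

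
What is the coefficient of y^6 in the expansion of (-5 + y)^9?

The general term is C(9,j)·(-5)^j·(y)^(9-j); the y^6 term has j = 3.
C(9,3) = 84.
Coefficient = C(9,3) · (-5)^3 = 84 · (-125) = -10500.

-10500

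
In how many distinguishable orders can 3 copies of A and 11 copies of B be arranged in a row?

Choose positions for the A's: C(14,3) = 364.

364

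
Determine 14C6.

3003

C(14,6) = (14·13·12·11·10·9) / 6! = 2162160 / 720 = 3003.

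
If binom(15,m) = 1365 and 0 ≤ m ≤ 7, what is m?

C(15,m) increases on 0 ≤ m ≤ 7. C(15,3) = 455 and C(15,4) = 1365, so m = 4.

4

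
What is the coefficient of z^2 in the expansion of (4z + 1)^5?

160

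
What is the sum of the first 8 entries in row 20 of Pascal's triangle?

1 + 20 + 190 + 1140 + 4845 + 15504 + 38760 + 77520 = 137980.

137980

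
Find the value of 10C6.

C(10,6) = C(10,4) by symmetry.
C(10,4) = (10·9·8·7) / 4! = 5040 / 24 = 210.

210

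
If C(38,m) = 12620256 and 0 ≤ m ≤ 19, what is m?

7

C(38,m) increases on 0 ≤ m ≤ 19. C(38,6) = 2760681 and C(38,7) = 12620256, so m = 7.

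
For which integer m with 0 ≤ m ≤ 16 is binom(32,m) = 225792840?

C(32,m) increases on 0 ≤ m ≤ 16. C(32,11) = 129024480 and C(32,12) = 225792840, so m = 12.

12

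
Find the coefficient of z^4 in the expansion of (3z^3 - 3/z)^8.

General term: C(8,j)·(3z^3)^j·(-3/z)^(8-j), with z-exponent 3j − 1(8−j) = 4j − 8.
Set 4j − 8 = 4: j = 3.
C(8,3) = 56; 3^3 = 27; (-3)^5 = -243.
Coefficient = 56 · 27 · (-243) = -367416.

-367416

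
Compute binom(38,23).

15471286560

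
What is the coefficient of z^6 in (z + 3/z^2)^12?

594

General term: C(12,j)·(z)^j·(3/z^2)^(12-j), with z-exponent 1j − 2(12−j) = 3j − 24.
Set 3j − 24 = 6: j = 10.
C(12,10) = 66; 1^10 = 1; 3^2 = 9.
Coefficient = 66 · 1 · 9 = 594.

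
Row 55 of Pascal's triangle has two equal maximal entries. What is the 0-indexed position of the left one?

27

For odd n = 55, C(55,r) peaks at r = (n−1)/2 and (n+1)/2; the smaller is 27.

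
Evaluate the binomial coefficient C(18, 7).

C(18,7) = (18·17·16·15·14·13·12) / 7! = 160392960 / 5040 = 31824.

31824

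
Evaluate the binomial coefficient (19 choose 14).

11628

C(19,14) = C(19,5) by symmetry.
C(19,5) = (19·18·17·16·15) / 5! = 1395360 / 120 = 11628.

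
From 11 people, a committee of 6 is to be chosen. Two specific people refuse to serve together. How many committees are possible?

336

All 6-subsets: C(11,6) = 462. Those containing both fixed elements: C(9,4) = 126.
462 − 126 = 336.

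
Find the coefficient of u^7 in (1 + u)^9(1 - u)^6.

-45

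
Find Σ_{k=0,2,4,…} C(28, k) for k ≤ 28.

Even-k terms of row 28 sum to 2^27 = 134217728.

134217728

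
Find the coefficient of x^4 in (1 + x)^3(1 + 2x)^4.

Coefficient of x^4 = Σ_{j} C(3,j)·1^j·C(4,4-j)·2^(4-j) for j from 0 to 3.
= 16 + 96 + 72 + 8 = 192.

192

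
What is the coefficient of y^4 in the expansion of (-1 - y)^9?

-126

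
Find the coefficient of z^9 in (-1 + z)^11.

55

The general term is C(11,j)·(-1)^j·(z)^(11-j); the z^9 term has j = 2.
C(11,2) = 55.
Coefficient = C(11,2) = 55.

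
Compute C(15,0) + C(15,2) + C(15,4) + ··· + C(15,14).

16384

Even-r terms of row 15 sum to 2^14 = 16384.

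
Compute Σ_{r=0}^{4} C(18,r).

1 + 18 + 153 + 816 + 3060 = 4048.

4048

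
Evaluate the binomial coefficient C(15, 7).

C(15,7) = (15·14·13·12·11·10·9) / 7! = 32432400 / 5040 = 6435.

6435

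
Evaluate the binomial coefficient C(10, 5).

252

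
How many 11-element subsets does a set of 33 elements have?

193536720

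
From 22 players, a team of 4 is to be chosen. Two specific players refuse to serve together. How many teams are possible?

7125

All 4-subsets: C(22,4) = 7315. Those containing both fixed elements: C(20,2) = 190.
7315 − 190 = 7125.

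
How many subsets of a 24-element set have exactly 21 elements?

Choose the 21 positions: C(24,21) = 2024.

2024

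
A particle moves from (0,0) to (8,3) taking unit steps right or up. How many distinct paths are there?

Each path is a sequence of 11 steps with 8 rights: C(11,8) = 165.

165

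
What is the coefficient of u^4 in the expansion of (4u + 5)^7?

The general term is C(7,j)·(4u)^j·(5)^(7-j); the u^4 term has j = 4.
C(7,4) = 35.
Coefficient = C(7,4) · 4^4 · 5^3 = 35 · 256 · 125 = 1120000.

1120000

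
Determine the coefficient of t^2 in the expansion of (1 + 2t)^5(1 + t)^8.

Coefficient of t^2 = Σ_{j} C(5,j)·2^j·C(8,2-j)·1^(2-j) for j from 0 to 2.
= 28 + 80 + 40 = 148.

148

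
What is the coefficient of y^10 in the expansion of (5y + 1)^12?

644531250

The general term is C(12,j)·(5y)^j·(1)^(12-j); the y^10 term has j = 10.
C(12,10) = 66.
Coefficient = C(12,10) · 5^10 = 66 · 9765625 = 644531250.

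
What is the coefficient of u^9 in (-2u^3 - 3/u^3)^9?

-145152

General term: C(9,j)·(-2u^3)^j·(-3/u^3)^(9-j), with u-exponent 3j − 3(9−j) = 6j − 27.
Set 6j − 27 = 9: j = 6.
C(9,6) = 84; (-2)^6 = 64; (-3)^3 = -27.
Coefficient = 84 · 64 · (-27) = -145152.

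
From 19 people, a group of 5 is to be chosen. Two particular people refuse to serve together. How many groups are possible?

10948

All 5-subsets: C(19,5) = 11628. Those containing both fixed elements: C(17,3) = 680.
11628 − 680 = 10948.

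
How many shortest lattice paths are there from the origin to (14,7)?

Each path is a sequence of 21 steps with 14 rights: C(21,14) = 116280.

116280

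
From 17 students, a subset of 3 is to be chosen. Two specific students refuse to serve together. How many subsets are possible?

665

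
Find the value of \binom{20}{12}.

125970

C(20,12) = C(20,8) by symmetry.
C(20,8) = (20·19·18·17·16·15·14·13) / 8! = 5079110400 / 40320 = 125970.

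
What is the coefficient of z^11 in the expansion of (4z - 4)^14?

-97710505984

The general term is C(14,j)·(4z)^j·(-4)^(14-j); the z^11 term has j = 11.
C(14,11) = 364.
Coefficient = C(14,11) · 4^11 · (-4)^3 = 364 · 4194304 · (-64) = -97710505984.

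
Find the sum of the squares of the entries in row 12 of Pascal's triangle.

2704156

By Vandermonde's identity, Σ C(12,i)² = C(24,12) = 2704156.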